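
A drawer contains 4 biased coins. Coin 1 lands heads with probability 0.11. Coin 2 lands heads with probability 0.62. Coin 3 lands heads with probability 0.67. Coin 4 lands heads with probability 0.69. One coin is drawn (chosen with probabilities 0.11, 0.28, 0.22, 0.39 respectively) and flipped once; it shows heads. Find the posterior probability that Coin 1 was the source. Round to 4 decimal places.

Posterior probability ≈ 0.0201

Tabulate prior·likelihood by source: [1] prior 0.11, lik 0.11, product 0.01210; [2] prior 0.28, lik 0.62, product 0.1736; [3] prior 0.22, lik 0.67, product 0.1474; [4] prior 0.39, lik 0.69, product 0.2691.
Normalizing constant = 0.60220; the posterior for Coin 1 is its product over the sum, 0.01210/0.60220 = 0.0201.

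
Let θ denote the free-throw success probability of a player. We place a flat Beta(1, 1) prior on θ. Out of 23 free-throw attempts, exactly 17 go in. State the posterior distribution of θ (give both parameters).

Posterior: Beta(18, 7)

The binomial likelihood is conjugate to the Beta prior: with 17 successes and 6 failures, the posterior is Beta(1+17, 1+6) = Beta(18, 7).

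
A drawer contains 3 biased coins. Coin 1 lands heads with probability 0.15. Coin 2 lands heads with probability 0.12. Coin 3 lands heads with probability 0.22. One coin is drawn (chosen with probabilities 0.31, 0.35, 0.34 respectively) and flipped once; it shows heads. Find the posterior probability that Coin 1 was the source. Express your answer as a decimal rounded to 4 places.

Posterior probability ≈ 0.2848

P(heads|C1) = 0.15; P(heads|C2) = 0.12; P(heads|C3) = 0.22.
Prior × likelihood for each source: 0.31·0.15=0.04650, 0.35·0.12=0.04200, 0.34·0.22=0.07480. Summing gives P(heads) = 0.16330.
P(Coin 1 | heads) = 0.04650 / 0.16330 = 0.2848.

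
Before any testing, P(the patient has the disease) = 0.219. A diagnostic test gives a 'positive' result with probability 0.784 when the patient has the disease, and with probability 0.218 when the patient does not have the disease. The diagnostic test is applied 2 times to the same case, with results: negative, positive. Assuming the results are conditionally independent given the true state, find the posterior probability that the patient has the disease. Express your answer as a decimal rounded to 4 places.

With H the event that the patient has the disease, the joint likelihood of the observed sequence is P(data|H) = 0.216·0.784 = 0.16934 and P(data|¬H) = 0.782·0.218 = 0.17048.
Bayes: P(H|data) = 0.219·0.16934 / (0.219·0.16934 + 0.781·0.17048) = 0.037086/0.17023 = 0.2179.

Posterior P(H) ≈ 0.2179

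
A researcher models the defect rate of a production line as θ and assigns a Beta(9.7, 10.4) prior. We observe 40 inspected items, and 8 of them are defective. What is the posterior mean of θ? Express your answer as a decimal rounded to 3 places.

The binomial likelihood is conjugate to the Beta prior: with 8 successes and 32 failures, the posterior is Beta(9.7+8, 10.4+32) = Beta(17.7, 42.4).
E[θ | data] = 17.7/(17.7+42.4) = 0.295.

Posterior mean ≈ 0.295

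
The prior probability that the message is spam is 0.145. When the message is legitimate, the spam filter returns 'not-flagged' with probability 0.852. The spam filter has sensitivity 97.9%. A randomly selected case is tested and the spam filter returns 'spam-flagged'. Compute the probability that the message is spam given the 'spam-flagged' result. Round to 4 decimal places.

P(H | E) ≈ 0.5287

Write H for 'the message is spam'. Prior odds H:¬H = 0.145/0.855 = 0.16959. For the 'spam-flagged' outcome, the likelihood ratio is 0.979/0.148 = 6.6149.
Posterior odds = 0.16959 × 6.6149 = 1.1218, so P(H|E) = 1.1218/(1+1.1218) = 0.5287.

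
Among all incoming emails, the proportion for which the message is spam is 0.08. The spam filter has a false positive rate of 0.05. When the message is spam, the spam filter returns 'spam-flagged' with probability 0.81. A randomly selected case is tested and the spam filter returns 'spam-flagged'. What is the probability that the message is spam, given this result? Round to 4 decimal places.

Let H be the event that the message is spam. P(H) = 0.08, so P(¬H) = 0.92. With E the 'spam-flagged' result, P(E|H) = 0.81 and P(E|¬H) = 0.05.
P(E) = 0.81·0.08 + 0.05·0.92 = 0.064800 + 0.046000 = 0.11080.
By Bayes' theorem, P(H|E) = 0.064800 / 0.11080 = 0.5848.

P(H | E) ≈ 0.5848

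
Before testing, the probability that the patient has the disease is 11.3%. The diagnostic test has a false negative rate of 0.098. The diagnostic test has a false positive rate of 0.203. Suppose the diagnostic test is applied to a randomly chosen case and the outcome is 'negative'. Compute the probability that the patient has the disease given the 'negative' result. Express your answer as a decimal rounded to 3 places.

Let H be the event that the patient has the disease. P(H) = 0.113, so P(¬H) = 0.887. With E the 'negative' result, P(E|H) = 0.098 and P(E|¬H) = 0.797.
P(E) = 0.098·0.113 + 0.797·0.887 = 0.011074 + 0.70694 = 0.71801.
By Bayes' theorem, P(H|E) = 0.011074 / 0.71801 = 0.015.

P(H | E) ≈ 0.015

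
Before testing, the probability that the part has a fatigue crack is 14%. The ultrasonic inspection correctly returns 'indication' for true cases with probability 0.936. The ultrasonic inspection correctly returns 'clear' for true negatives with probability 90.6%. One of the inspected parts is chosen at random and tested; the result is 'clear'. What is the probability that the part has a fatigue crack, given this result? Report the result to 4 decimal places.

P(H | E) ≈ 0.0114

Let H be the event that the part has a fatigue crack. P(H) = 0.14, so P(¬H) = 0.86. With E the 'clear' result, P(E|H) = 0.064 and P(E|¬H) = 0.906.
P(E) = 0.064·0.14 + 0.906·0.86 = 0.0089600 + 0.77916 = 0.78812.
By Bayes' theorem, P(H|E) = 0.0089600 / 0.78812 = 0.0114.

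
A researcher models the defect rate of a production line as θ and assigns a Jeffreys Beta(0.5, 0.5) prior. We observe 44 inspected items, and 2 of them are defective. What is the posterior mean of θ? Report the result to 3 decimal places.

Posterior mean ≈ 0.056

The binomial likelihood is conjugate to the Beta prior: with 2 successes and 42 failures, the posterior is Beta(0.5+2, 0.5+42) = Beta(2.5, 42.5).
E[θ | data] = 2.5/(2.5+42.5) = 0.056.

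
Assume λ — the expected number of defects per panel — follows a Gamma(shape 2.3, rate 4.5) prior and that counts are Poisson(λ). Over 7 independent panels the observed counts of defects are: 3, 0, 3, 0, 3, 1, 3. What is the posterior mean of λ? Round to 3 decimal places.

Posterior mean ≈ 1.330

Total count ∑xᵢ = 13 over n = 7 panels.
Gamma is conjugate to the Poisson likelihood: posterior is Gamma(shape = 2.3+13 = 15.3, rate = 4.5+7 = 11.5).
E[λ | data] = 15.3/11.5 = 1.330.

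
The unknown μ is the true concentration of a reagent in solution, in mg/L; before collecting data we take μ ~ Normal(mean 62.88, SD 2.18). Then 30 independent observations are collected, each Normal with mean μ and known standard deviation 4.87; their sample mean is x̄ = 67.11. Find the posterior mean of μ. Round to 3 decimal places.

Posterior mean ≈ 66.507

With known σ, the Normal prior is conjugate. Weight on the data is w = (n/σ²)/(n/σ² + 1/τ₀²) = 1.26492/(1.26492+0.210420) = 0.85738.
Posterior mean = w·x̄ + (1−w)·μ₀ = 0.85738·67.11 + 0.14262·62.88 = 66.507.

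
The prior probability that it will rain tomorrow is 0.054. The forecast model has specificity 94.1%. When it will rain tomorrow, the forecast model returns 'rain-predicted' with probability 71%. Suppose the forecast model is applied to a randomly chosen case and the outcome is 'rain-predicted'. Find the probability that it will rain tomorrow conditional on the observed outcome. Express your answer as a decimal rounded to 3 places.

Let H be the event that it will rain tomorrow. P(H) = 0.054, so P(¬H) = 0.946. With E the 'rain-predicted' result, P(E|H) = 0.71 and P(E|¬H) = 0.059.
P(E) = 0.71·0.054 + 0.059·0.946 = 0.038340 + 0.055814 = 0.094154.
By Bayes' theorem, P(H|E) = 0.038340 / 0.094154 = 0.407.

P(H | E) ≈ 0.407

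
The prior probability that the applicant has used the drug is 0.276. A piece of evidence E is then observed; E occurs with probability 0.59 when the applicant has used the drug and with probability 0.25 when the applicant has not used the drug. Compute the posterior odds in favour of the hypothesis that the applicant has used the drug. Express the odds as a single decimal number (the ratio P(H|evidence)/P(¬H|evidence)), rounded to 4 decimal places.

Posterior odds ≈ 0.8997

Prior odds = 0.276/(1−0.276) = 0.38122.
Likelihood ratio for E = 0.59/0.25 = 2.3600.
Posterior odds = prior odds × LR = 0.89967.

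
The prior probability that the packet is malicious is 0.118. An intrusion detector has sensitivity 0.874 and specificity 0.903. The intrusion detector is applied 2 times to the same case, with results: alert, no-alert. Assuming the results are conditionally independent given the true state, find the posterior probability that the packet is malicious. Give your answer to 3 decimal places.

Posterior P(H) ≈ 0.144

With H the event that the packet is malicious, the joint likelihood of the observed sequence is P(data|H) = 0.874·0.126 = 0.11012 and P(data|¬H) = 0.097·0.903 = 0.087591.
Bayes: P(H|data) = 0.118·0.11012 / (0.118·0.11012 + 0.882·0.087591) = 0.012995/0.090250 = 0.1440.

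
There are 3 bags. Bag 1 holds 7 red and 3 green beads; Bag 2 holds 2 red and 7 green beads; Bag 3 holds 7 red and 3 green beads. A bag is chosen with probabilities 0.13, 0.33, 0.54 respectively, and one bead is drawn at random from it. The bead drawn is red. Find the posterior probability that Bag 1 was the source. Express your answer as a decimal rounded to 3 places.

Posterior probability ≈ 0.168

Tabulate prior·likelihood by source: [1] prior 0.13, lik 0.7, product 0.09100; [2] prior 0.33, lik 0.2222, product 0.07333; [3] prior 0.54, lik 0.7, product 0.3780.
Normalizing constant = 0.54233; the posterior for Bag 1 is its product over the sum, 0.09100/0.54233 = 0.168.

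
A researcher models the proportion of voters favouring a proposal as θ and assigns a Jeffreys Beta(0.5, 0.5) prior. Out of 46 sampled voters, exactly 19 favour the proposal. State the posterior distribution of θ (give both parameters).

The binomial likelihood is conjugate to the Beta prior: with 19 successes and 27 failures, the posterior is Beta(0.5+19, 0.5+27) = Beta(19.5, 27.5).

Posterior: Beta(19.5, 27.5)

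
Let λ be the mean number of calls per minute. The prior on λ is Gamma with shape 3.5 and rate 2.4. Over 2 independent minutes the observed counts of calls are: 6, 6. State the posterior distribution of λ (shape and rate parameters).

Posterior: Gamma(shape=15.5, rate=4.4)

Total count ∑xᵢ = 12 over n = 2 minutes.
Gamma is conjugate to the Poisson likelihood: posterior is Gamma(shape = 3.5+12 = 15.5, rate = 2.4+2 = 4.4).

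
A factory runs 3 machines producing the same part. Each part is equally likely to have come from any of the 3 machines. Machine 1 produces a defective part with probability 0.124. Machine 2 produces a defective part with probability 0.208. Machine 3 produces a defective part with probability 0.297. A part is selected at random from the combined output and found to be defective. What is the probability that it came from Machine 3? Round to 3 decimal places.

Posterior probability ≈ 0.472

P(defective|M1) = 0.124; P(defective|M2) = 0.208; P(defective|M3) = 0.297.
Prior × likelihood for each source: 0.333333·0.124=0.04133, 0.333333·0.208=0.06933, 0.333333·0.297=0.09900. Summing gives P(defective) = 0.20967.
P(Machine 3 | defective) = 0.09900 / 0.20967 = 0.472.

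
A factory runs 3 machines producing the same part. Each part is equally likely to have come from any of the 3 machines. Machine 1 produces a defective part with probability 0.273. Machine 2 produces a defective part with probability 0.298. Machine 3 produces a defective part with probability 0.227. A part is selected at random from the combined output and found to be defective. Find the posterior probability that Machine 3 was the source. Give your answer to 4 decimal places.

P(defective|M1) = 0.273; P(defective|M2) = 0.298; P(defective|M3) = 0.227.
Prior × likelihood for each source: 0.333333·0.273=0.09100, 0.333333·0.298=0.09933, 0.333333·0.227=0.07567. Summing gives P(defective) = 0.26600.
P(Machine 3 | defective) = 0.07567 / 0.26600 = 0.2845.

Posterior probability ≈ 0.2845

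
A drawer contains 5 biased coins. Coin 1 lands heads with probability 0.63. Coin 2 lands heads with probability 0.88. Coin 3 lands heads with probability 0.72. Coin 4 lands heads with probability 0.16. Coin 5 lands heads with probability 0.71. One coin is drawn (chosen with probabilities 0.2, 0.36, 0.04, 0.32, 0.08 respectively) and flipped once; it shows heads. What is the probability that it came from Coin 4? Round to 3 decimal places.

Tabulate prior·likelihood by source: [1] prior 0.2, lik 0.63, product 0.1260; [2] prior 0.36, lik 0.88, product 0.3168; [3] prior 0.04, lik 0.72, product 0.02880; [4] prior 0.32, lik 0.16, product 0.05120; [5] prior 0.08, lik 0.71, product 0.05680.
Normalizing constant = 0.57960; the posterior for Coin 4 is its product over the sum, 0.05120/0.57960 = 0.088.

Posterior probability ≈ 0.088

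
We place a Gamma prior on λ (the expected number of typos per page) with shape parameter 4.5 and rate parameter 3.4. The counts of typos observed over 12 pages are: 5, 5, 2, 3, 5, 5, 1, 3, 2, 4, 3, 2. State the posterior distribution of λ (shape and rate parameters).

Total count ∑xᵢ = 40 over n = 12 pages.
Gamma is conjugate to the Poisson likelihood: posterior is Gamma(shape = 4.5+40 = 44.5, rate = 3.4+12 = 15.4).

Posterior: Gamma(shape=44.5, rate=15.4)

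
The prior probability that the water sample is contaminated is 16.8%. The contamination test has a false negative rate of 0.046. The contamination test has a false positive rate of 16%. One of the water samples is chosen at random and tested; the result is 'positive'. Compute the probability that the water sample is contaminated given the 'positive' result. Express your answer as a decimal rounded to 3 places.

Let H be the event that the water sample is contaminated. P(H) = 0.168, so P(¬H) = 0.832. With E the 'positive' result, P(E|H) = 0.954 and P(E|¬H) = 0.16.
P(E) = 0.954·0.168 + 0.16·0.832 = 0.16027 + 0.13312 = 0.29339.
By Bayes' theorem, P(H|E) = 0.16027 / 0.29339 = 0.546.

P(H | E) ≈ 0.546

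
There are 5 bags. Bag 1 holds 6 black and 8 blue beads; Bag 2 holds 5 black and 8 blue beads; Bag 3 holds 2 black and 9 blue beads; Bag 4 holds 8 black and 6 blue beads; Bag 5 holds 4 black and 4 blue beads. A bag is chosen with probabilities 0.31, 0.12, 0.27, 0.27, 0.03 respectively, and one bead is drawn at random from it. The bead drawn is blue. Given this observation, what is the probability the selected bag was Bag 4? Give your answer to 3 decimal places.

P(blue|Bag 1) = 0.5714; P(blue|Bag 2) = 0.6154; P(blue|Bag 3) = 0.8182; P(blue|Bag 4) = 0.4286; P(blue|Bag 5) = 0.5.
Prior × likelihood for each source: 0.31·0.5714=0.1771, 0.12·0.6154=0.07385, 0.27·0.8182=0.2209, 0.27·0.4286=0.1157, 0.03·0.5=0.01500. Summing gives P(blue) = 0.60261.
P(Bag 4 | blue) = 0.1157 / 0.60261 = 0.192.

Posterior probability ≈ 0.192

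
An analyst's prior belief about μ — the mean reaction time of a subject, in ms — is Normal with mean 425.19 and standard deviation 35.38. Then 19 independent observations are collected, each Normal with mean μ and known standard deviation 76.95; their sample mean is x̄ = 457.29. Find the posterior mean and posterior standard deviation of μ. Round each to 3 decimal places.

Posterior mean ≈ 450.891; posterior SD ≈ 15.796

Prior precision 1/τ₀² = 1/35.38² = 0.00079889; data precision n/σ² = 19/76.95² = 0.00320875.
Posterior precision = 0.00079889 + 0.00320875 = 0.00400764, giving posterior SD = 1/√0.00400764 = 15.796.
Posterior mean = (0.00079889·425.19 + 0.00320875·457.29) / 0.00400764 = 450.891.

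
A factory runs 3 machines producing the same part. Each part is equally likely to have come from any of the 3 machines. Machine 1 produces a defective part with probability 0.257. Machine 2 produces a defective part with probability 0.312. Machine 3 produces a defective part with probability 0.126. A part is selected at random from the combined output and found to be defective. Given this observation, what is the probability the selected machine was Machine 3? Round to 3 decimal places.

P(defective|M1) = 0.257; P(defective|M2) = 0.312; P(defective|M3) = 0.126.
Prior × likelihood for each source: 0.333333·0.257=0.08567, 0.333333·0.312=0.1040, 0.333333·0.126=0.04200. Summing gives P(defective) = 0.23167.
P(Machine 3 | defective) = 0.04200 / 0.23167 = 0.181.

Posterior probability ≈ 0.181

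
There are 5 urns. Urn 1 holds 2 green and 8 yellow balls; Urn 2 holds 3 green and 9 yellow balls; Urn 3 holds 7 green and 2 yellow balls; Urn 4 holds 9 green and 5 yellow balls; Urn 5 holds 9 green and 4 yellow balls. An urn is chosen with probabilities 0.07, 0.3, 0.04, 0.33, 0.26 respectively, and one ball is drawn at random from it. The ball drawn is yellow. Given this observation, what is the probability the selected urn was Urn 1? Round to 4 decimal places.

P(yellow|Urn 1) = 0.8; P(yellow|Urn 2) = 0.75; P(yellow|Urn 3) = 0.2222; P(yellow|Urn 4) = 0.3571; P(yellow|Urn 5) = 0.3077.
Prior × likelihood for each source: 0.07·0.8=0.05600, 0.3·0.75=0.2250, 0.04·0.2222=0.008889, 0.33·0.3571=0.1179, 0.26·0.3077=0.08000. Summing gives P(yellow) = 0.48775.
P(Urn 1 | yellow) = 0.05600 / 0.48775 = 0.1148.

Posterior probability ≈ 0.1148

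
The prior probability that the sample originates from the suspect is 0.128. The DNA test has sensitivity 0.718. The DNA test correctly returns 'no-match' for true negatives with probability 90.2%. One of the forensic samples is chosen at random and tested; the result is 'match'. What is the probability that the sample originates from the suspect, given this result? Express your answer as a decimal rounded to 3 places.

Let H be the event that the sample originates from the suspect. P(H) = 0.128, so P(¬H) = 0.872. With E the 'match' result, P(E|H) = 0.718 and P(E|¬H) = 0.098.
P(E) = 0.718·0.128 + 0.098·0.872 = 0.091904 + 0.085456 = 0.17736.
By Bayes' theorem, P(H|E) = 0.091904 / 0.17736 = 0.518.

P(H | E) ≈ 0.518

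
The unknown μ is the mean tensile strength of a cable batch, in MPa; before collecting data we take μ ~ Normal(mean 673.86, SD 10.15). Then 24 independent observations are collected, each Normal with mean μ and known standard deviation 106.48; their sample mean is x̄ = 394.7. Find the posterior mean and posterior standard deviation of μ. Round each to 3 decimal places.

Prior precision 1/τ₀² = 1/10.15² = 0.00970662; data precision n/σ² = 24/106.48² = 0.00211678.
Posterior precision = 0.00970662 + 0.00211678 = 0.0118234, giving posterior SD = 1/√0.0118234 = 9.197.
Posterior mean = (0.00970662·673.86 + 0.00211678·394.7) / 0.0118234 = 623.881.

Posterior mean ≈ 623.881; posterior SD ≈ 9.197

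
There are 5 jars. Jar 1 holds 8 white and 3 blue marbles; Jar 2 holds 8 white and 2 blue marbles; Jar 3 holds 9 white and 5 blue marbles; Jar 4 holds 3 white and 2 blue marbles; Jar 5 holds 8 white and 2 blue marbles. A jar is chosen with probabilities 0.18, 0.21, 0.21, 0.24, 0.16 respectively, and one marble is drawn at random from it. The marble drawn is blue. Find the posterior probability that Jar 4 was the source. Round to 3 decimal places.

P(blue|Jar 1) = 0.2727; P(blue|Jar 2) = 0.2; P(blue|Jar 3) = 0.3571; P(blue|Jar 4) = 0.4; P(blue|Jar 5) = 0.2.
Prior × likelihood for each source: 0.18·0.2727=0.04909, 0.21·0.2=0.04200, 0.21·0.3571=0.07500, 0.24·0.4=0.09600, 0.16·0.2=0.03200. Summing gives P(blue) = 0.29409.
P(Jar 4 | blue) = 0.09600 / 0.29409 = 0.326.

Posterior probability ≈ 0.326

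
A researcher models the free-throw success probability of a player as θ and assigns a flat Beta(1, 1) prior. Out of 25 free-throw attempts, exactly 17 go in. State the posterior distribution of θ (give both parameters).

Posterior: Beta(18, 9)

The binomial likelihood is conjugate to the Beta prior: with 17 successes and 8 failures, the posterior is Beta(1+17, 1+8) = Beta(18, 9).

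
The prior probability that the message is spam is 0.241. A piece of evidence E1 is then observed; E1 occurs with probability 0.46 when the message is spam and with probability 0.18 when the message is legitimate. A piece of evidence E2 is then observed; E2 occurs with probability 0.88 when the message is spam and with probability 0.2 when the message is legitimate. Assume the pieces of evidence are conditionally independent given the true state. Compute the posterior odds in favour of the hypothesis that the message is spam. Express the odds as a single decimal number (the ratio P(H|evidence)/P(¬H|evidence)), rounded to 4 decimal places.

Prior odds = 0.241/(1−0.241) = 0.31752.
Likelihood ratio for E1 = 0.46/0.18 = 2.5556.
Likelihood ratio for E2 = 0.88/0.2 = 4.4000.
Posterior odds = prior odds × LR₁ × LR₂ = 3.5704.

Posterior odds ≈ 3.5704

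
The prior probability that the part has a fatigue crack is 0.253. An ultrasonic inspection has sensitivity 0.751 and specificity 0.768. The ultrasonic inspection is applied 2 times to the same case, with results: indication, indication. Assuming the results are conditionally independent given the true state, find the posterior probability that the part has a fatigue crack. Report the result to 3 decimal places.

With H the event that the part has a fatigue crack, the joint likelihood of the observed sequence is P(data|H) = 0.751·0.751 = 0.56400 and P(data|¬H) = 0.232·0.232 = 0.053824.
Bayes: P(H|data) = 0.253·0.56400 / (0.253·0.56400 + 0.747·0.053824) = 0.14269/0.18290 = 0.7802.

Posterior P(H) ≈ 0.780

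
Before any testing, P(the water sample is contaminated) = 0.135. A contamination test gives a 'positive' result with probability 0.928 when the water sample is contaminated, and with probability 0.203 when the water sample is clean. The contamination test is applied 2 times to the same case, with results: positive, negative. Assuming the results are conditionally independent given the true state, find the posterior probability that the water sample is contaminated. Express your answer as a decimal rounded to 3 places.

With H the event that the water sample is contaminated, the joint likelihood of the observed sequence is P(data|H) = 0.928·0.072 = 0.066816 and P(data|¬H) = 0.203·0.797 = 0.16179.
Bayes: P(H|data) = 0.135·0.066816 / (0.135·0.066816 + 0.865·0.16179) = 0.0090202/0.14897 = 0.0606.

Posterior P(H) ≈ 0.061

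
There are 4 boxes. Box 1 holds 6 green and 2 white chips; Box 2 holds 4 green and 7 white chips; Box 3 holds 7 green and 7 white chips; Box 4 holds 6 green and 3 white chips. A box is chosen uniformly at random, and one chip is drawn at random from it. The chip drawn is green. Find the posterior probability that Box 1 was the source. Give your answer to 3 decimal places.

Tabulate prior·likelihood by source: [1] prior 0.25, lik 0.75, product 0.1875; [2] prior 0.25, lik 0.3636, product 0.09091; [3] prior 0.25, lik 0.5, product 0.1250; [4] prior 0.25, lik 0.6667, product 0.1667.
Normalizing constant = 0.57008; the posterior for Box 1 is its product over the sum, 0.1875/0.57008 = 0.329.

Posterior probability ≈ 0.329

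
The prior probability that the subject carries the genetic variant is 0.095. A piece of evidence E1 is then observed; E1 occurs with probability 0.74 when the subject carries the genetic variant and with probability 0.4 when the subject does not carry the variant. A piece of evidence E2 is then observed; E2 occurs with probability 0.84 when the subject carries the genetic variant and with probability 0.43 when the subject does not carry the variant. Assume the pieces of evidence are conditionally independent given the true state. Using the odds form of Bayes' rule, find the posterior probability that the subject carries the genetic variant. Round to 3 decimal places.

Posterior probability ≈ 0.275

Prior odds = 0.095/(1−0.095) = 0.10497.
Likelihood ratio for E1 = 0.74/0.4 = 1.8500.
Likelihood ratio for E2 = 0.84/0.43 = 1.9535.
Posterior odds = prior odds × LR₁ × LR₂ = 0.37937.
Posterior probability = odds/(1+odds) = 0.37937/1.3794 = 0.275.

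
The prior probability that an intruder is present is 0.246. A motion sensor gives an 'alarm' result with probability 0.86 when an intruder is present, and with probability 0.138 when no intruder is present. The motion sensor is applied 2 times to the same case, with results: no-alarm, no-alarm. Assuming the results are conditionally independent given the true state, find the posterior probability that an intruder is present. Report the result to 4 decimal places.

With H the event that an intruder is present, the joint likelihood of the observed sequence is P(data|H) = 0.14·0.14 = 0.019600 and P(data|¬H) = 0.862·0.862 = 0.74304.
Bayes: P(H|data) = 0.246·0.019600 / (0.246·0.019600 + 0.754·0.74304) = 0.0048216/0.56508 = 0.0085.

Posterior P(H) ≈ 0.0085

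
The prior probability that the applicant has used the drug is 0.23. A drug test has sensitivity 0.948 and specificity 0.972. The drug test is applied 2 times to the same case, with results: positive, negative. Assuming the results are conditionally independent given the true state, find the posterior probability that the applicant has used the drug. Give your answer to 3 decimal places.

Let H be the event that the applicant has used the drug; start with P(H) = 0.23. P('positive'|H) = 0.948, P('positive'|¬H) = 0.028.
Update on result 1 ('positive'): P(H) ← 0.948·0.2300 / (0.948·0.2300 + 0.028·0.7700) = 0.21804/0.23960 = 0.9100.
Update on result 2 ('negative'): P(H) ← 0.052·0.9100 / (0.052·0.9100 + 0.972·0.0900) = 0.047321/0.13478 = 0.3511.

Posterior P(H) ≈ 0.351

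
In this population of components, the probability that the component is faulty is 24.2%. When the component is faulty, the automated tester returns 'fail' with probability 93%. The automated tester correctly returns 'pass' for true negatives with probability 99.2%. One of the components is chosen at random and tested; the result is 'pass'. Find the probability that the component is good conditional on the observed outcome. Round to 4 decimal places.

P(¬H | E) ≈ 0.9780

Let H be the event that the component is faulty. P(H) = 0.242, so P(¬H) = 0.758. With E the 'pass' result, P(E|H) = 0.07 and P(E|¬H) = 0.992.
P(E) = 0.07·0.242 + 0.992·0.758 = 0.016940 + 0.75194 = 0.76888.
By Bayes' theorem, P(H|E) = 0.016940 / 0.76888 = 0.0220. Hence P(¬H|E) = 1 − 0.0220 = 0.9780.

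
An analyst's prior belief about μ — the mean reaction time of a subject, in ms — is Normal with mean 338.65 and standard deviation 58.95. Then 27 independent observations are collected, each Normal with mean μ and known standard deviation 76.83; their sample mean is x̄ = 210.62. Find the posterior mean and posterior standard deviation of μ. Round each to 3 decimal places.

Posterior mean ≈ 218.198; posterior SD ≈ 14.342

Prior precision 1/τ₀² = 1/58.95² = 0.00028776; data precision n/σ² = 27/76.83² = 0.00457406.
Posterior precision = 0.00028776 + 0.00457406 = 0.00486182, giving posterior SD = 1/√0.00486182 = 14.342.
Posterior mean = (0.00028776·338.65 + 0.00457406·210.62) / 0.00486182 = 218.198.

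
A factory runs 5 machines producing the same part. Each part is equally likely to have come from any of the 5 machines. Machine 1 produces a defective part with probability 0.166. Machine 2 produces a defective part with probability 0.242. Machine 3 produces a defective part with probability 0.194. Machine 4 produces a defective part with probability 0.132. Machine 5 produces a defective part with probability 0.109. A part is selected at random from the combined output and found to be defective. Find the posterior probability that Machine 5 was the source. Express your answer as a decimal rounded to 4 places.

P(defective|M1) = 0.166; P(defective|M2) = 0.242; P(defective|M3) = 0.194; P(defective|M4) = 0.132; P(defective|M5) = 0.109.
Prior × likelihood for each source: 0.2·0.166=0.03320, 0.2·0.242=0.04840, 0.2·0.194=0.03880, 0.2·0.132=0.02640, 0.2·0.109=0.02180. Summing gives P(defective) = 0.16860.
P(Machine 5 | defective) = 0.02180 / 0.16860 = 0.1293.

Posterior probability ≈ 0.1293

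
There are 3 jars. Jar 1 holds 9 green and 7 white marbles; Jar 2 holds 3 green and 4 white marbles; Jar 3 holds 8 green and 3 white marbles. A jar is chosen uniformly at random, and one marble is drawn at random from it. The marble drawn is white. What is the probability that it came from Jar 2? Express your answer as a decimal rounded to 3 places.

Tabulate prior·likelihood by source: [1] prior 0.333333, lik 0.4375, product 0.1458; [2] prior 0.333333, lik 0.5714, product 0.1905; [3] prior 0.333333, lik 0.2727, product 0.09091.
Normalizing constant = 0.42722; the posterior for Jar 2 is its product over the sum, 0.1905/0.42722 = 0.446.

Posterior probability ≈ 0.446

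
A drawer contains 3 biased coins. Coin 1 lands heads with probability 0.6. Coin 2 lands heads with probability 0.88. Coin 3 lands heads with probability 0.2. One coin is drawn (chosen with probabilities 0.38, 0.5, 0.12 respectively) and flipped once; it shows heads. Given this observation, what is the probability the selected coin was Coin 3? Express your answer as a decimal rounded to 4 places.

Posterior probability ≈ 0.0347

Tabulate prior·likelihood by source: [1] prior 0.38, lik 0.6, product 0.2280; [2] prior 0.5, lik 0.88, product 0.4400; [3] prior 0.12, lik 0.2, product 0.02400.
Normalizing constant = 0.69200; the posterior for Coin 3 is its product over the sum, 0.02400/0.69200 = 0.0347.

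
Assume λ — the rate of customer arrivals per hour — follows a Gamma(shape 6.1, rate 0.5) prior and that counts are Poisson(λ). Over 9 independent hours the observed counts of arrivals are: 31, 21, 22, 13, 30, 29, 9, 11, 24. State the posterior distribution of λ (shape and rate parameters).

Posterior: Gamma(shape=196.1, rate=9.5)

The Poisson likelihood adds the total count to the shape and the number of exposure periods to the rate. Here ∑xᵢ = 190 and n = 9, so shape 6.1→196.1 and rate 0.5→9.5.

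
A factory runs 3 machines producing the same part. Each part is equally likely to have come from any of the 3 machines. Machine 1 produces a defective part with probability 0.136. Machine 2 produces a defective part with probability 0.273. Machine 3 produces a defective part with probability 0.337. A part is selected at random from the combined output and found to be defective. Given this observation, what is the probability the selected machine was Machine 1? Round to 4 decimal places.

Posterior probability ≈ 0.1823

P(defective|M1) = 0.136; P(defective|M2) = 0.273; P(defective|M3) = 0.337.
Prior × likelihood for each source: 0.333333·0.136=0.04533, 0.333333·0.273=0.09100, 0.333333·0.337=0.1123. Summing gives P(defective) = 0.24867.
P(Machine 1 | defective) = 0.04533 / 0.24867 = 0.1823.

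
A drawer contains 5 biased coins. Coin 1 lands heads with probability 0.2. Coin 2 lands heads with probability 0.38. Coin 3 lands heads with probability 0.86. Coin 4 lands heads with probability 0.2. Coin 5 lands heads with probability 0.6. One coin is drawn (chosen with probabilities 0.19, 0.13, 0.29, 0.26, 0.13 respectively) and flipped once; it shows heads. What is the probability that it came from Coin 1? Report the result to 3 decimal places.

Tabulate prior·likelihood by source: [1] prior 0.19, lik 0.2, product 0.03800; [2] prior 0.13, lik 0.38, product 0.04940; [3] prior 0.29, lik 0.86, product 0.2494; [4] prior 0.26, lik 0.2, product 0.05200; [5] prior 0.13, lik 0.6, product 0.07800.
Normalizing constant = 0.46680; the posterior for Coin 1 is its product over the sum, 0.03800/0.46680 = 0.081.

Posterior probability ≈ 0.081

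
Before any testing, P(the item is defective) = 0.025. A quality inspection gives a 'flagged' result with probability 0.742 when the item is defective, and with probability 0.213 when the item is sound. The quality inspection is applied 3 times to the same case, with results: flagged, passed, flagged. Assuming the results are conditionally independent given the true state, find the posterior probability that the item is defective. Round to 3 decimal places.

Let H be the event that the item is defective; start with P(H) = 0.025. P('flagged'|H) = 0.742, P('flagged'|¬H) = 0.213.
Update on result 1 ('flagged'): P(H) ← 0.742·0.0250 / (0.742·0.0250 + 0.213·0.9750) = 0.018550/0.22623 = 0.0820.
Update on result 2 ('passed'): P(H) ← 0.258·0.0820 / (0.258·0.0820 + 0.787·0.9180) = 0.021155/0.74362 = 0.0284.
Update on result 3 ('flagged'): P(H) ← 0.742·0.0284 / (0.742·0.0284 + 0.213·0.9716) = 0.021109/0.22805 = 0.0926.

Posterior P(H) ≈ 0.093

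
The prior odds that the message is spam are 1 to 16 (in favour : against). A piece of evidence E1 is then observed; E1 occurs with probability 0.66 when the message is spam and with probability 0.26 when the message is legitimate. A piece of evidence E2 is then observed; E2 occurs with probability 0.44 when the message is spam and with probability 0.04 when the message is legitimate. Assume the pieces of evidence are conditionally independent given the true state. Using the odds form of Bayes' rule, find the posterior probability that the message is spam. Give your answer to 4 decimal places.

Posterior probability ≈ 0.6357

Prior odds = 1/16 = 0.062500.
Likelihood ratio for E1 = 0.66/0.26 = 2.5385.
Likelihood ratio for E2 = 0.44/0.04 = 11.000.
Posterior odds = prior odds × LR₁ × LR₂ = 1.7452.
Posterior probability = odds/(1+odds) = 1.7452/2.7452 = 0.6357.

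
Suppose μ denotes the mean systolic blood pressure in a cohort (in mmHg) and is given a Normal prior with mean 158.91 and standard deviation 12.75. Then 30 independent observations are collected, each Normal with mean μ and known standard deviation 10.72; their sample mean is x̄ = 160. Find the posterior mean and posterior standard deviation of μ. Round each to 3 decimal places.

With known σ, the Normal prior is conjugate. Weight on the data is w = (n/σ²)/(n/σ² + 1/τ₀²) = 0.261055/(0.261055+0.00615148) = 0.97698.
Posterior mean = w·x̄ + (1−w)·μ₀ = 0.97698·160 + 0.023021·158.91 = 159.975. Posterior variance = 1/(0.261055+0.00615148) = 3.74243, so SD = 1.935.

Posterior mean ≈ 159.975; posterior SD ≈ 1.935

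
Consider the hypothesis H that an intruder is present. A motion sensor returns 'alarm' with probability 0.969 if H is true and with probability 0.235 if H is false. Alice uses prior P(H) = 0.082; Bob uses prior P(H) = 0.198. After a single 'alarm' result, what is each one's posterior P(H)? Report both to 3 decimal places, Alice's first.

Alice: 0.269; Bob: 0.504

The likelihood ratio for an 'alarm' result is 0.969/0.235 = 4.1234.
Alice: prior odds 0.082/0.918 = 0.089325; posterior odds 0.36832; posterior probability 0.269.
Bob: prior odds 0.198/0.802 = 0.24688; posterior odds 1.0180; posterior probability 0.504.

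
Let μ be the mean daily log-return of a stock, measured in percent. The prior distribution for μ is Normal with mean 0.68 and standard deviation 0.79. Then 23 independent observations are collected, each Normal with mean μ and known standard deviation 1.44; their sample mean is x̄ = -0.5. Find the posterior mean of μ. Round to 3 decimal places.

Posterior mean ≈ -0.351

Prior precision 1/τ₀² = 1/0.79² = 1.60231; data precision n/σ² = 23/1.44² = 11.0918.
Posterior precision = 1.60231 + 11.0918 = 12.6941.
Posterior mean = (1.60231·0.68 + 11.0918·-0.5) / 12.6941 = -0.351.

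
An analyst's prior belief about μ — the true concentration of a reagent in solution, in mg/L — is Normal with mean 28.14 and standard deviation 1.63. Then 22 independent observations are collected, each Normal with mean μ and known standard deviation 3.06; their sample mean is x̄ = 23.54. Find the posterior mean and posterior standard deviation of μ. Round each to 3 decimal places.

Posterior mean ≈ 24.175; posterior SD ≈ 0.606

With known σ, the Normal prior is conjugate. Weight on the data is w = (n/σ²)/(n/σ² + 1/τ₀²) = 2.34952/(2.34952+0.376378) = 0.86193.
Posterior mean = w·x̄ + (1−w)·μ₀ = 0.86193·23.54 + 0.13807·28.14 = 24.175. Posterior variance = 1/(2.34952+0.376378) = 0.366851, so SD = 0.606.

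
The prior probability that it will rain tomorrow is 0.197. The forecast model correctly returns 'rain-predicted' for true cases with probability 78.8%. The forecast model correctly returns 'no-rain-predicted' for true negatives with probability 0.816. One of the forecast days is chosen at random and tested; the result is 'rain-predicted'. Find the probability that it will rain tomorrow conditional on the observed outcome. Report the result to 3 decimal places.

P(H | E) ≈ 0.512

Let H be the event that it will rain tomorrow. P(H) = 0.197, so P(¬H) = 0.803. With E the 'rain-predicted' result, P(E|H) = 0.788 and P(E|¬H) = 0.184.
P(E) = 0.788·0.197 + 0.184·0.803 = 0.15524 + 0.14775 = 0.30299.
By Bayes' theorem, P(H|E) = 0.15524 / 0.30299 = 0.512.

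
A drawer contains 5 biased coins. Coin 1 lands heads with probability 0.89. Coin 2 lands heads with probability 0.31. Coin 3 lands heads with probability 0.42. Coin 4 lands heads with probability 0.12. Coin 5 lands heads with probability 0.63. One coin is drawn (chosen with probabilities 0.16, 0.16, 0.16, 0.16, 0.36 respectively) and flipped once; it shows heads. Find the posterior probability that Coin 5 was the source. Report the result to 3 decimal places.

Posterior probability ≈ 0.449

Tabulate prior·likelihood by source: [1] prior 0.16, lik 0.89, product 0.1424; [2] prior 0.16, lik 0.31, product 0.04960; [3] prior 0.16, lik 0.42, product 0.06720; [4] prior 0.16, lik 0.12, product 0.01920; [5] prior 0.36, lik 0.63, product 0.2268.
Normalizing constant = 0.50520; the posterior for Coin 5 is its product over the sum, 0.2268/0.50520 = 0.449.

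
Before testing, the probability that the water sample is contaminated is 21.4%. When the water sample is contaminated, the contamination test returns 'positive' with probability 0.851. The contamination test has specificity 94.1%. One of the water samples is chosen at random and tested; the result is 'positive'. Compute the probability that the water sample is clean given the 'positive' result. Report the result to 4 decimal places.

P(¬H | E) ≈ 0.2030

Let H be the event that the water sample is contaminated. P(H) = 0.214, so P(¬H) = 0.786. With E the 'positive' result, P(E|H) = 0.851 and P(E|¬H) = 0.059.
P(E) = 0.851·0.214 + 0.059·0.786 = 0.18211 + 0.046374 = 0.22849.
By Bayes' theorem, P(H|E) = 0.18211 / 0.22849 = 0.7970. Hence P(¬H|E) = 1 − 0.7970 = 0.2030.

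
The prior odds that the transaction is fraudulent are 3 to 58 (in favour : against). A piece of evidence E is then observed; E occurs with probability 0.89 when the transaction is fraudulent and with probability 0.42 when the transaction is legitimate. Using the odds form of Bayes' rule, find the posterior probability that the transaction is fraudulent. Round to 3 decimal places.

Prior odds = 3/58 = 0.051724. In log-odds, ln(0.051724) = -2.9618.
Add log likelihood ratio: ln(2.1190) = 0.75097.
Posterior log-odds = -2.2109, so posterior odds = exp(-2.2109) = 0.10961. Converting, P(H|E) = 0.10961/1.1096 = 0.099.

Posterior probability ≈ 0.099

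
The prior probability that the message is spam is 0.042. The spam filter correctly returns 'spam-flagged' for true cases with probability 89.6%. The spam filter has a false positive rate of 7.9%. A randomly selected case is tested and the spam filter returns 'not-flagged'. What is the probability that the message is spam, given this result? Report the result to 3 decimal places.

P(H | E) ≈ 0.005

Write H for 'the message is spam'. Prior odds H:¬H = 0.042/0.958 = 0.043841. For the 'not-flagged' outcome, the likelihood ratio is 0.104/0.921 = 0.11292.
Posterior odds = 0.043841 × 0.11292 = 0.0049506, so P(H|E) = 0.0049506/(1+0.0049506) = 0.005.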